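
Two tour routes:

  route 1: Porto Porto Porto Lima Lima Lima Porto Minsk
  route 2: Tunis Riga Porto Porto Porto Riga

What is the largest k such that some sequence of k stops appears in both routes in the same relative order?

Pick Porto [1,3]; then Porto [2,4]; then Porto [3,5]; all 3 stops appear in both, in order, and the DP table's final entry dp[8][6] is also 3, so no common subsequence is longer.

3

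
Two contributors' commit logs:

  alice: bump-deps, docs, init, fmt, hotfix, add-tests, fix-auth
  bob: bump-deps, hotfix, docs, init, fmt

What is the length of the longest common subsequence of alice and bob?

One common subsequence of length 4: bump-deps at alice[1]=bob[1], docs at alice[2]=bob[3], init at alice[3]=bob[4], fmt at alice[4]=bob[5], and the DP table's final entry dp[7][5] is also 4, so no common subsequence is longer.

4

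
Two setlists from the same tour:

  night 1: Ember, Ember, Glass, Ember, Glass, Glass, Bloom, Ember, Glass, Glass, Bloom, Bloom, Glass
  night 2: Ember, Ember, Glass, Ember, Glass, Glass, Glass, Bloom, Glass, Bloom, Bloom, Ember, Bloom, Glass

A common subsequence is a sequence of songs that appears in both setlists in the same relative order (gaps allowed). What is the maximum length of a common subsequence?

Pick Ember (night 1 #1, night 2 #1), then Ember (night 1 #2, night 2 #2), then Glass (night 1 #3, night 2 #3), then Ember (night 1 #4, night 2 #4), then Glass (night 1 #5, night 2 #6), then Glass (night 1 #6, night 2 #7), then Bloom (night 1 #7, night 2 #8), then Glass (night 1 #9, night 2 #9), then Bloom (night 1 #11, night 2 #11), then Bloom (night 1 #12, night 2 #13), then Glass (night 1 #13, night 2 #14); all 11 songs appear in both, in order. dp[13][14] = 11 confirms this is the maximum.

11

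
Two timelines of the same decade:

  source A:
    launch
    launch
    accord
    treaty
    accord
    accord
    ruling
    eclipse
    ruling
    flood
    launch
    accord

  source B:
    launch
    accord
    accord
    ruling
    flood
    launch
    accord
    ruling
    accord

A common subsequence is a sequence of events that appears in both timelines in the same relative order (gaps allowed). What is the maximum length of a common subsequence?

7

Pick launch [2,1], accord [5,2], accord [6,3], ruling [9,4], flood [10,5], launch [11,6], accord [12,9]; all 7 events appear in both, in order, and the DP table's final entry dp[12][9] is also 7, so no common subsequence is longer.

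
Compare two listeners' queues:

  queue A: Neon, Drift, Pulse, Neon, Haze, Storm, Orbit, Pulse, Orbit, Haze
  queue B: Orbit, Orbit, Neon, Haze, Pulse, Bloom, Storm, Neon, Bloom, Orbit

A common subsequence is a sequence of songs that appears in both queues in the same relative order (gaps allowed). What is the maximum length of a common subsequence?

4

Taking Neon (queue A #1, queue B #3); then Pulse (queue A #3, queue B #5); then Neon (queue A #4, queue B #8); then Orbit (queue A #9, queue B #10) gives a common subsequence of length 4. Since dp[10][10] = 4, nothing longer is possible.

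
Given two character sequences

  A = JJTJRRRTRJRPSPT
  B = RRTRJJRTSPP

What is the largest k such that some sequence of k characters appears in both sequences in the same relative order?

Taking R (A #6, B #1) → R (A #7, B #2) → T (A #8, B #3) → R (A #9, B #4) → J (A #10, B #6) → R (A #11, B #7) → P (A #12, B #10) → P (A #14, B #11) gives a common subsequence of length 8. dp[15][11] = 8 confirms this is the maximum.

8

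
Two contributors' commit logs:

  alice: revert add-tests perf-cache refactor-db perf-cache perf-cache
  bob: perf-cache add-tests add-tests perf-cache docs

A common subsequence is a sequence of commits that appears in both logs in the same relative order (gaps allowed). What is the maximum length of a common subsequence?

Match add-tests (alice #2, bob #3), perf-cache (alice #3, bob #4) — 2 commits in the same relative order in both, and the DP table's final entry dp[6][5] is also 2, so no common subsequence is longer.

2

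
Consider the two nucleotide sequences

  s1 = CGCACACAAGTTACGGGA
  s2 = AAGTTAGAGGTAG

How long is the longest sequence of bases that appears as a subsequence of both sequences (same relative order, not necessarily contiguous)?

10

Taking A [8,1], A [9,2], G [10,3], T [11,4], T [12,5], A [13,6], G [15,7], G [16,9], G [17,10], A [18,12] gives a common subsequence of length 10, and the DP table's final entry dp[18][13] is also 10, so no common subsequence is longer.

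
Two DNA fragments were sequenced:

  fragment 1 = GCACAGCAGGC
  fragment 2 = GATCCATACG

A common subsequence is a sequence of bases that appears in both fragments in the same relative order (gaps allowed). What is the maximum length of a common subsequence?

Let dp[i][j] be the LCS length of the first i bases of fragment 1 and the first j bases of fragment 2. dp[i][j] = dp[i-1][j-1]+1 when the i-th and j-th bases match, else max(dp[i-1][j], dp[i][j-1]).
    ·  G  A  T  C  C  A  T  A  C  G
 ·  0  0  0  0  0  0  0  0  0  0  0
 G  0  1  1  1  1  1  1  1  1  1  1
 C  0  1  1  1  2  2  2  2  2  2  2
 A  0  1  2  2  2  2  3  3  3  3  3
 C  0  1  2  2  3  3  3  3  3  4  4
 A  0  1  2  2  3  3  4  4  4  4  4
 G  0  1  2  2  3  3  4  4  4  4  5
 C  0  1  2  2  3  4  4  4  4  5  5
 A  0  1  2  2  3  4  5  5  5  5  5
 G  0  1  2  2  3  4  5  5  5  5  6
 G  0  1  2  2  3  4  5  5  5  5  6
 C  0  1  2  2  3  4  5  5  5  6  6
dp[11][10] = 6. One LCS (by backtracking along matches): GCAACG.

6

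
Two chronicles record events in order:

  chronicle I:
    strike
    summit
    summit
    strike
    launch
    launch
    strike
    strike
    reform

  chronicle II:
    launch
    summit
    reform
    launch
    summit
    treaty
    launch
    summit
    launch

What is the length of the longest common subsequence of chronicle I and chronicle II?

4

Match summit [2,2]; then summit [3,5]; then launch [5,7]; then launch [6,9] — 4 events in the same relative order in both. The LCS DP gives dp[9][9] = 4, so this is optimal.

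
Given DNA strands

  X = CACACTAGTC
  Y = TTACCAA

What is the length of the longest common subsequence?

4

Let dp[i][j] be the LCS length of the first i bases of X and the first j bases of Y. dp[i][j] = dp[i-1][j-1]+1 when the i-th and j-th bases match, else max(dp[i-1][j], dp[i][j-1]).
    ·  T  T  A  C  C  A  A
 ·  0  0  0  0  0  0  0  0
 C  0  0  0  0  1  1  1  1
 A  0  0  0  1  1  1  2  2
 C  0  0  0  1  2  2  2  2
 A  0  0  0  1  2  2  3  3
 C  0  0  0  1  2  3  3  3
 T  0  1  1  1  2  3  3  3
 A  0  1  1  2  2  3  4  4
 G  0  1  1  2  2  3  4  4
 T  0  1  2  2  2  3  4  4
 C  0  1  2  2  3  3  4  4
dp[10][7] = 4. One LCS (by backtracking along matches): CCAA.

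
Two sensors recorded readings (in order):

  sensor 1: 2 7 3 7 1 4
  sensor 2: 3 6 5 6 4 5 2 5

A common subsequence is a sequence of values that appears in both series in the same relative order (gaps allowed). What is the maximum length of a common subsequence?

Taking 3 [3,1]; then 4 [6,5] gives a common subsequence of length 2. dp[6][8] = 2 confirms this is the maximum.

2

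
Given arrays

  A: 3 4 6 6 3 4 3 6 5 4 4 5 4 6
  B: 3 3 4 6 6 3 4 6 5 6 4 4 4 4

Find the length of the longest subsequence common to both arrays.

Match 3 (A #1, B #2), 4 (A #2, B #3), 6 (A #3, B #4), 6 (A #4, B #5), 3 (A #5, B #6), 4 (A #6, B #7), 6 (A #8, B #8), 5 (A #9, B #9), 4 (A #10, B #12), 4 (A #11, B #13), 4 (A #13, B #14) — 11 values in the same relative order in both. The LCS DP gives dp[14][14] = 11, so this is optimal.

11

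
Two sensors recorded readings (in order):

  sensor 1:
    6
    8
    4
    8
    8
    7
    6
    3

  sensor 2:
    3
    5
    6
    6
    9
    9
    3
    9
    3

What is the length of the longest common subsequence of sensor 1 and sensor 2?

One common subsequence of length 3: 6 at sensor 1[1]=sensor 2[3], then 6 at sensor 1[7]=sensor 2[4], then 3 at sensor 1[8]=sensor 2[9]. The LCS DP gives dp[8][9] = 3, so this is optimal.

3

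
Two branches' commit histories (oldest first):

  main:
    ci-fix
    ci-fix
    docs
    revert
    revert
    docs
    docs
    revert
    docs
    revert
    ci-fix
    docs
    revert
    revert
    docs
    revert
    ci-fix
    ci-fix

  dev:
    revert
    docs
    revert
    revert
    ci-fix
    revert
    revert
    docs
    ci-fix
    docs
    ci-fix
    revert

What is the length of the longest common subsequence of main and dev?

10

Match revert at main[5]=dev[1]; then docs at main[7]=dev[2]; then revert at main[8]=dev[3]; then revert at main[10]=dev[4]; then ci-fix at main[11]=dev[5]; then revert at main[13]=dev[6]; then revert at main[14]=dev[7]; then docs at main[15]=dev[8]; then ci-fix at main[17]=dev[9]; then ci-fix at main[18]=dev[11] — 10 commits in the same relative order in both. Since dp[18][12] = 10, nothing longer is possible.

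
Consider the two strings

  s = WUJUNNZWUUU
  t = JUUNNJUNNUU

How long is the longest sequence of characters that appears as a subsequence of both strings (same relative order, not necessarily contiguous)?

Let dp[i][j] be the LCS length of the first i characters of s and the first j characters of t. dp[i][j] = dp[i-1][j-1]+1 when the i-th and j-th characters match, else max(dp[i-1][j], dp[i][j-1]).
    ·  J  U  U  N  N  J  U  N  N  U  U
 ·  0  0  0  0  0  0  0  0  0  0  0  0
 W  0  0  0  0  0  0  0  0  0  0  0  0
 U  0  0  1  1  1  1  1  1  1  1  1  1
 J  0  1  1  1  1  1  2  2  2  2  2  2
 U  0  1  2  2  2  2  2  3  3  3  3  3
 N  0  1  2  2  3  3  3  3  4  4  4  4
 N  0  1  2  2  3  4  4  4  4  5  5  5
 Z  0  1  2  2  3  4  4  4  4  5  5  5
 W  0  1  2  2  3  4  4  4  4  5  5  5
 U  0  1  2  3  3  4  4  5  5  5  6  6
 U  0  1  2  3  3  4  4  5  5  5  6  7
 U  0  1  2  3  3  4  4  5  5  5  6  7
dp[11][11] = 7. One LCS (by backtracking along matches): UJUNNUU.

7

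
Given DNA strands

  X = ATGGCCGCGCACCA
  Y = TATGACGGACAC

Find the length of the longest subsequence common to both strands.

9

Match A (X #1, Y #2); then T (X #2, Y #3); then G (X #3, Y #4); then C (X #6, Y #6); then G (X #7, Y #7); then G (X #9, Y #8); then C (X #10, Y #10); then A (X #11, Y #11); then C (X #13, Y #12) — 9 bases in the same relative order in both. dp[14][12] = 9 confirms this is the maximum.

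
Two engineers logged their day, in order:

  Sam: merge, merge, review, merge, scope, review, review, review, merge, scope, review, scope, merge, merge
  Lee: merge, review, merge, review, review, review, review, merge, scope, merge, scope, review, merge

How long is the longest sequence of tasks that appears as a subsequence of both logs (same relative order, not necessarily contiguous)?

Pick merge [1,1], merge [2,3], review [3,4], review [6,5], review [7,6], review [8,7], merge [9,10], scope [10,11], review [11,12], merge [14,13]; all 10 tasks appear in both, in order. The LCS DP gives dp[14][13] = 10, so this is optimal.

10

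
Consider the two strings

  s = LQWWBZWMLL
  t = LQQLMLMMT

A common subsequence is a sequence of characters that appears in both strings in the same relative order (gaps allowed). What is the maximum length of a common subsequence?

Taking L (s #1, t #1), Q (s #2, t #3), M (s #8, t #5), L (s #9, t #6) gives a common subsequence of length 4. Since dp[10][9] = 4, nothing longer is possible.

4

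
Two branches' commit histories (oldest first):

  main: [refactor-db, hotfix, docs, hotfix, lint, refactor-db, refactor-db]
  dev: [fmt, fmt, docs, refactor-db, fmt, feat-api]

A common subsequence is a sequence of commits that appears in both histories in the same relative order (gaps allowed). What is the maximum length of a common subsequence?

2

Match docs (main #3, dev #3) → refactor-db (main #6, dev #4) — 2 commits in the same relative order in both. Since dp[7][6] = 2, nothing longer is possible.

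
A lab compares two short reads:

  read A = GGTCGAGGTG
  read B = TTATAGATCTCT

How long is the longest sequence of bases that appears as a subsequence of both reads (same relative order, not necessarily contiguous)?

4

Pick G (read A #1, read B #6); then T (read A #3, read B #10); then C (read A #4, read B #11); then T (read A #9, read B #12); all 4 bases appear in both, in order. The LCS DP gives dp[10][12] = 4, so this is optimal.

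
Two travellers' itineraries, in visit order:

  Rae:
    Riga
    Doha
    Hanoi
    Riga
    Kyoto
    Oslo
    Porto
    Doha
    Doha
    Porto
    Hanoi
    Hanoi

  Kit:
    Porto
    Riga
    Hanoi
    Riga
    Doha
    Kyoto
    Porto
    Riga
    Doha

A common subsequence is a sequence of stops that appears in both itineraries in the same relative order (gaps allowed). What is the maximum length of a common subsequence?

Pick Riga (Rae #1, Kit #2) → Hanoi (Rae #3, Kit #3) → Riga (Rae #4, Kit #4) → Kyoto (Rae #5, Kit #6) → Porto (Rae #7, Kit #7) → Doha (Rae #9, Kit #9); all 6 stops appear in both, in order, and the DP table's final entry dp[12][9] is also 6, so no common subsequence is longer.

6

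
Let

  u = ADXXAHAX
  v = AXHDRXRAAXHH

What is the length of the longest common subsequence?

6

Let dp[i][j] be the LCS length of the first i characters of u and the first j characters of v. dp[i][j] = dp[i-1][j-1]+1 when the i-th and j-th characters match, else max(dp[i-1][j], dp[i][j-1]).
    ·  A  X  H  D  R  X  R  A  A  X  H  H
 ·  0  0  0  0  0  0  0  0  0  0  0  0  0
 A  0  1  1  1  1  1  1  1  1  1  1  1  1
 D  0  1  1  1  2  2  2  2  2  2  2  2  2
 X  0  1  2  2  2  2  3  3  3  3  3  3  3
 X  0  1  2  2  2  2  3  3  3  3  4  4  4
 A  0  1  2  2  2  2  3  3  4  4  4  4  4
 H  0  1  2  3  3  3  3  3  4  4  4  5  5
 A  0  1  2  3  3  3  3  3  4  5  5  5  5
 X  0  1  2  3  3  3  4  4  4  5  6  6  6
dp[8][12] = 6. One LCS (by backtracking along matches): ADXAAX.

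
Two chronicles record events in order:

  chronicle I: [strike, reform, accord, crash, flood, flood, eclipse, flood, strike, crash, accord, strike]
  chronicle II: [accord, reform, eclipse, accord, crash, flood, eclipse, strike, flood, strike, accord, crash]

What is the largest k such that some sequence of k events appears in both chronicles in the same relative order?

8

Match reform (chronicle I #2, chronicle II #2) → accord (chronicle I #3, chronicle II #4) → crash (chronicle I #4, chronicle II #5) → flood (chronicle I #6, chronicle II #6) → eclipse (chronicle I #7, chronicle II #7) → flood (chronicle I #8, chronicle II #9) → strike (chronicle I #9, chronicle II #10) → crash (chronicle I #10, chronicle II #12) — 8 events in the same relative order in both, and the DP table's final entry dp[12][12] is also 8, so no common subsequence is longer.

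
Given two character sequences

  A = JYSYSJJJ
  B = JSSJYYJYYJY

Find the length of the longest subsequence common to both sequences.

6

Taking J (A #1, B #1), S (A #3, B #2), S (A #5, B #3), J (A #6, B #4), J (A #7, B #7), J (A #8, B #10) gives a common subsequence of length 6. The LCS DP gives dp[8][11] = 6, so this is optimal.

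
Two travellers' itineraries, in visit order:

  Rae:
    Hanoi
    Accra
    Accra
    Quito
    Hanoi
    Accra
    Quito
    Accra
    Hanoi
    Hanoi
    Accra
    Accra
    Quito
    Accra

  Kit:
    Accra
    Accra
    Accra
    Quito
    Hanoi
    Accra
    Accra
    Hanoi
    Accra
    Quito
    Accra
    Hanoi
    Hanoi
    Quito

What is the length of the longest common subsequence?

Pick Hanoi [1,5], Accra [2,6], Accra [3,7], Hanoi [5,8], Accra [6,9], Quito [7,10], Accra [8,11], Hanoi [9,12], Hanoi [10,13], Quito [13,14]; all 10 stops appear in both, in order. dp[14][14] = 10 confirms this is the maximum.

10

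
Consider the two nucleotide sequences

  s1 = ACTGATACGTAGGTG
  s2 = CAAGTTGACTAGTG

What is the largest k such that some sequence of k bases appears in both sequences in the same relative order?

10

Pick A (s1 #1, s2 #3), then T (s1 #3, s2 #6), then G (s1 #4, s2 #7), then A (s1 #7, s2 #8), then C (s1 #8, s2 #9), then T (s1 #10, s2 #10), then A (s1 #11, s2 #11), then G (s1 #13, s2 #12), then T (s1 #14, s2 #13), then G (s1 #15, s2 #14); all 10 bases appear in both, in order. The LCS DP gives dp[15][14] = 10, so this is optimal.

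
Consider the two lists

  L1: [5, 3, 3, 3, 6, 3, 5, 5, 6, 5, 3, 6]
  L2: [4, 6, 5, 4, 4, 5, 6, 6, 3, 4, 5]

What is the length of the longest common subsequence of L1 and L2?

Let dp[i][j] be the LCS length of the first i values of L1 and the first j values of L2. dp[i][j] = dp[i-1][j-1]+1 when the i-th and j-th values match, else max(dp[i-1][j], dp[i][j-1]).
    ·  4  6  5  4  4  5  6  6  3  4  5
 ·  0  0  0  0  0  0  0  0  0  0  0  0
 5  0  0  0  1  1  1  1  1  1  1  1  1
 3  0  0  0  1  1  1  1  1  1  2  2  2
 3  0  0  0  1  1  1  1  1  1  2  2  2
 3  0  0  0  1  1  1  1  1  1  2  2  2
 6  0  0  1  1  1  1  1  2  2  2  2  2
 3  0  0  1  1  1  1  1  2  2  3  3  3
 5  0  0  1  2  2  2  2  2  2  3  3  4
 5  0  0  1  2  2  2  3  3  3  3  3  4
 6  0  0  1  2  2  2  3  4  4  4  4  4
 5  0  0  1  2  2  2  3  4  4  4  4  5
 3  0  0  1  2  2  2  3  4  4  5  5  5
 6  0  0  1  2  2  2  3  4  5  5  5  5
dp[12][11] = 5. One LCS (by backtracking along matches): 6, 5, 5, 6, 5.

5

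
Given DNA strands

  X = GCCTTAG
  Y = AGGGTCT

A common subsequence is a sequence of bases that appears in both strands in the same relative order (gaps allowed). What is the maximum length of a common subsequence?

3

Pick G [1,4]; then C [3,6]; then T [5,7]; all 3 bases appear in both, in order. The LCS DP gives dp[7][7] = 3, so this is optimal.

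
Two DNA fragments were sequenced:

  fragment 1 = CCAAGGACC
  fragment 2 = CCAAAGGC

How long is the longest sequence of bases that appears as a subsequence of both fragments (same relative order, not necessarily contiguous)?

7

Taking C (fragment 1 #1, fragment 2 #1) → C (fragment 1 #2, fragment 2 #2) → A (fragment 1 #3, fragment 2 #4) → A (fragment 1 #4, fragment 2 #5) → G (fragment 1 #5, fragment 2 #6) → G (fragment 1 #6, fragment 2 #7) → C (fragment 1 #9, fragment 2 #8) gives a common subsequence of length 7. dp[9][8] = 7 confirms this is the maximum.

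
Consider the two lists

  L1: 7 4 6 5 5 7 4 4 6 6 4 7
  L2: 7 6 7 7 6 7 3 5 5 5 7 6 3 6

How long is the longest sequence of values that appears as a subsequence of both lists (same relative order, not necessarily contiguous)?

Match 7 at L1[1]=L2[4] → 6 at L1[3]=L2[5] → 5 at L1[4]=L2[9] → 5 at L1[5]=L2[10] → 7 at L1[6]=L2[11] → 6 at L1[9]=L2[12] → 6 at L1[10]=L2[14] — 7 values in the same relative order in both, and the DP table's final entry dp[12][14] is also 7, so no common subsequence is longer.

7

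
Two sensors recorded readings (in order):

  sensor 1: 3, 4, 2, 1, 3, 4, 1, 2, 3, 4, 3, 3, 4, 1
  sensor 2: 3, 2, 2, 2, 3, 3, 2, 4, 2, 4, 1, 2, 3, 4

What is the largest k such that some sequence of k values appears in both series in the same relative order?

Taking 3 at sensor 1[1]=sensor 2[6], 4 at sensor 1[2]=sensor 2[8], 2 at sensor 1[3]=sensor 2[9], 4 at sensor 1[6]=sensor 2[10], 1 at sensor 1[7]=sensor 2[11], 2 at sensor 1[8]=sensor 2[12], 3 at sensor 1[12]=sensor 2[13], 4 at sensor 1[13]=sensor 2[14] gives a common subsequence of length 8. The LCS DP gives dp[14][14] = 8, so this is optimal.

8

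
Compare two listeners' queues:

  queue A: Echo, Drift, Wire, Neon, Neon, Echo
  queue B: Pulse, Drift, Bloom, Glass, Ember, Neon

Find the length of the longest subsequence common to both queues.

One common subsequence of length 2: Drift (queue A #2, queue B #2) → Neon (queue A #5, queue B #6). dp[6][6] = 2 confirms this is the maximum.

2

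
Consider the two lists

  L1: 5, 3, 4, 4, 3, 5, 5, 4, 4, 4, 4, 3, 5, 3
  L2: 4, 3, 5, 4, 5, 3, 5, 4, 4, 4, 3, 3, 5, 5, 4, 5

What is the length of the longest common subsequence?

One common subsequence of length 9: 5 [1,5], 3 [2,6], 4 [3,9], 4 [4,10], 3 [5,12], 5 [6,13], 5 [7,14], 4 [11,15], 5 [13,16]. dp[14][16] = 9 confirms this is the maximum.

9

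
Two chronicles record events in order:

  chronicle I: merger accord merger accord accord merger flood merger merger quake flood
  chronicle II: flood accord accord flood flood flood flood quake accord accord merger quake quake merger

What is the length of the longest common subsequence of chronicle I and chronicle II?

Match accord at chronicle I[2]=chronicle II[3]; then accord at chronicle I[4]=chronicle II[9]; then accord at chronicle I[5]=chronicle II[10]; then merger at chronicle I[6]=chronicle II[11]; then merger at chronicle I[9]=chronicle II[14] — 5 events in the same relative order in both. Since dp[11][14] = 5, nothing longer is possible.

5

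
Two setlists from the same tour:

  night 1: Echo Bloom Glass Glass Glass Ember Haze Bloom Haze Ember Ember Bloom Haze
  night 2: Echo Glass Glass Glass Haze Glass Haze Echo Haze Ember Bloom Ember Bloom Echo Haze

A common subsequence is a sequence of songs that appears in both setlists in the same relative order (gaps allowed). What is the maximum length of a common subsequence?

10

Pick Echo (night 1 #1, night 2 #1), then Glass (night 1 #3, night 2 #3), then Glass (night 1 #4, night 2 #4), then Glass (night 1 #5, night 2 #6), then Haze (night 1 #7, night 2 #7), then Haze (night 1 #9, night 2 #9), then Ember (night 1 #10, night 2 #10), then Ember (night 1 #11, night 2 #12), then Bloom (night 1 #12, night 2 #13), then Haze (night 1 #13, night 2 #15); all 10 songs appear in both, in order, and the DP table's final entry dp[13][15] is also 10, so no common subsequence is longer.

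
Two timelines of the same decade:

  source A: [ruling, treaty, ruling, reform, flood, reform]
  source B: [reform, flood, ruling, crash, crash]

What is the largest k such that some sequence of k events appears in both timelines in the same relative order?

2

One common subsequence of length 2: reform at source A[4]=source B[1]; then flood at source A[5]=source B[2]. dp[6][5] = 2 confirms this is the maximum.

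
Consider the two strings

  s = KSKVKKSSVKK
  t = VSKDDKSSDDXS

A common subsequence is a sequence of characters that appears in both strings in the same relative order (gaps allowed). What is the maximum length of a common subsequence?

One common subsequence of length 5: S at s[2]=t[2]; then K at s[3]=t[3]; then K at s[5]=t[6]; then S at s[7]=t[8]; then S at s[8]=t[12]. Since dp[11][12] = 5, nothing longer is possible.

5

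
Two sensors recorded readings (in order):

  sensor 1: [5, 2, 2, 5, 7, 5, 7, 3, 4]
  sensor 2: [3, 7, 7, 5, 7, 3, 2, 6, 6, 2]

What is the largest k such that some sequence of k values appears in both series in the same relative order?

Match 7 at sensor 1[5]=sensor 2[3]; then 5 at sensor 1[6]=sensor 2[4]; then 7 at sensor 1[7]=sensor 2[5]; then 3 at sensor 1[8]=sensor 2[6] — 4 values in the same relative order in both, and the DP table's final entry dp[9][10] is also 4, so no common subsequence is longer.

4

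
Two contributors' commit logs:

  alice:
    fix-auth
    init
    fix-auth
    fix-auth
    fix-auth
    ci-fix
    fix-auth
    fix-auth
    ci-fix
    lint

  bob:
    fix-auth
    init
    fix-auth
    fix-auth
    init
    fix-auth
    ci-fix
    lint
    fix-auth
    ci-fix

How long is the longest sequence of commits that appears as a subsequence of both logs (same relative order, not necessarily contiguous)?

8

Taking fix-auth at alice[1]=bob[1], then init at alice[2]=bob[2], then fix-auth at alice[3]=bob[3], then fix-auth at alice[4]=bob[4], then fix-auth at alice[5]=bob[6], then ci-fix at alice[6]=bob[7], then fix-auth at alice[8]=bob[9], then ci-fix at alice[9]=bob[10] gives a common subsequence of length 8. Since dp[10][10] = 8, nothing longer is possible.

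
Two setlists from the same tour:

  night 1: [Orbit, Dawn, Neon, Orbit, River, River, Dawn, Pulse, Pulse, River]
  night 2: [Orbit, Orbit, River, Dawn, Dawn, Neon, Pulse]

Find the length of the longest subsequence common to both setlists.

Taking Orbit [1,1] → Orbit [4,2] → River [5,3] → Dawn [7,5] → Pulse [9,7] gives a common subsequence of length 5. The LCS DP gives dp[10][7] = 5, so this is optimal.

5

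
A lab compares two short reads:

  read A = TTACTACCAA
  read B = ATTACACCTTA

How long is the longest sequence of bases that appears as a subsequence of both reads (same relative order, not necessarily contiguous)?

Let dp[i][j] be the LCS length of the first i bases of read A and the first j bases of read B. dp[i][j] = dp[i-1][j-1]+1 when the i-th and j-th bases match, else max(dp[i-1][j], dp[i][j-1]).
    ·  A  T  T  A  C  A  C  C  T  T  A
 ·  0  0  0  0  0  0  0  0  0  0  0  0
 T  0  0  1  1  1  1  1  1  1  1  1  1
 T  0  0  1  2  2  2  2  2  2  2  2  2
 A  0  1  1  2  3  3  3  3  3  3  3  3
 C  0  1  1  2  3  4  4  4  4  4  4  4
 T  0  1  2  2  3  4  4  4  4  5  5  5
 A  0  1  2  2  3  4  5  5  5  5  5  6
 C  0  1  2  2  3  4  5  6  6  6  6  6
 C  0  1  2  2  3  4  5  6  7  7  7  7
 A  0  1  2  2  3  4  5  6  7  7  7  8
 A  0  1  2  2  3  4  5  6  7  7  7  8
dp[10][11] = 8. One LCS (by backtracking along matches): TTACACCA.

8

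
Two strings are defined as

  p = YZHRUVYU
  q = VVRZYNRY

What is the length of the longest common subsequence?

3

Match Y [1,5] → R [4,7] → Y [7,8] — 3 characters in the same relative order in both. dp[8][8] = 3 confirms this is the maximum.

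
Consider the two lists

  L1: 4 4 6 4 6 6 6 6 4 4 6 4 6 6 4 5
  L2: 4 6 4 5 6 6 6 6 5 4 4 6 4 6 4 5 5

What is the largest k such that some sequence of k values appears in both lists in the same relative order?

One common subsequence of length 14: 4 (L1 #2, L2 #1); then 6 (L1 #3, L2 #2); then 4 (L1 #4, L2 #3); then 6 (L1 #5, L2 #5); then 6 (L1 #6, L2 #6); then 6 (L1 #7, L2 #7); then 6 (L1 #8, L2 #8); then 4 (L1 #9, L2 #10); then 4 (L1 #10, L2 #11); then 6 (L1 #11, L2 #12); then 4 (L1 #12, L2 #13); then 6 (L1 #14, L2 #14); then 4 (L1 #15, L2 #15); then 5 (L1 #16, L2 #17), and the DP table's final entry dp[16][17] is also 14, so no common subsequence is longer.

14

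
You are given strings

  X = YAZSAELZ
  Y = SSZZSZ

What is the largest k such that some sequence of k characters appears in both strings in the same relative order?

Let dp[i][j] be the LCS length of the first i characters of X and the first j characters of Y. dp[i][j] = dp[i-1][j-1]+1 when the i-th and j-th characters match, else max(dp[i-1][j], dp[i][j-1]).
    ·  S  S  Z  Z  S  Z
 ·  0  0  0  0  0  0  0
 Y  0  0  0  0  0  0  0
 A  0  0  0  0  0  0  0
 Z  0  0  0  1  1  1  1
 S  0  1  1  1  1  2  2
 A  0  1  1  1  1  2  2
 E  0  1  1  1  1  2  2
 L  0  1  1  1  1  2  2
 Z  0  1  1  2  2  2  3
dp[8][6] = 3. One LCS (by backtracking along matches): ZSZ.

3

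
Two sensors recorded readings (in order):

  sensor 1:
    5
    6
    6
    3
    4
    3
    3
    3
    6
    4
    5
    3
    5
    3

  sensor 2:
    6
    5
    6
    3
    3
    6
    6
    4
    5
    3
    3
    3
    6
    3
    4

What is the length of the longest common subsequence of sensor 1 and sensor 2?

Pick 5 at sensor 1[1]=sensor 2[2], 6 at sensor 1[2]=sensor 2[6], 6 at sensor 1[3]=sensor 2[7], 4 at sensor 1[5]=sensor 2[8], 3 at sensor 1[6]=sensor 2[10], 3 at sensor 1[7]=sensor 2[11], 3 at sensor 1[8]=sensor 2[12], 6 at sensor 1[9]=sensor 2[13], 4 at sensor 1[10]=sensor 2[15]; all 9 values appear in both, in order. dp[14][15] = 9 confirms this is the maximum.

9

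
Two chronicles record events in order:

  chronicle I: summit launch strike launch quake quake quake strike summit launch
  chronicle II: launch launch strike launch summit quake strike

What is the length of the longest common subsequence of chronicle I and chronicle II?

5

Match launch (chronicle I #2, chronicle II #2) → strike (chronicle I #3, chronicle II #3) → launch (chronicle I #4, chronicle II #4) → quake (chronicle I #7, chronicle II #6) → strike (chronicle I #8, chronicle II #7) — 5 events in the same relative order in both. The LCS DP gives dp[10][7] = 5, so this is optimal.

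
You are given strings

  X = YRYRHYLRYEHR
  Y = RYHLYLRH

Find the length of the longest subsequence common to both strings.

Let dp[i][j] be the LCS length of the first i characters of X and the first j characters of Y. dp[i][j] = dp[i-1][j-1]+1 when the i-th and j-th characters match, else max(dp[i-1][j], dp[i][j-1]).
    ·  R  Y  H  L  Y  L  R  H
 ·  0  0  0  0  0  0  0  0  0
 Y  0  0  1  1  1  1  1  1  1
 R  0  1  1  1  1  1  1  2  2
 Y  0  1  2  2  2  2  2  2  2
 R  0  1  2  2  2  2  2  3  3
 H  0  1  2  3  3  3  3  3  4
 Y  0  1  2  3  3  4  4  4  4
 L  0  1  2  3  4  4  5  5  5
 R  0  1  2  3  4  4  5  6  6
 Y  0  1  2  3  4  5  5  6  6
 E  0  1  2  3  4  5  5  6  6
 H  0  1  2  3  4  5  5  6  7
 R  0  1  2  3  4  5  5  6  7
dp[12][8] = 7. One LCS (by backtracking along matches): RYHYLRH.

7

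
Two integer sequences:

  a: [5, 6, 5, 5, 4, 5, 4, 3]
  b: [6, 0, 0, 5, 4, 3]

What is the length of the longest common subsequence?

Let dp[i][j] be the LCS length of the first i values of a and the first j values of b. dp[i][j] = dp[i-1][j-1]+1 when the i-th and j-th values match, else max(dp[i-1][j], dp[i][j-1]).
    ·  6  0  0  5  4  3
 ·  0  0  0  0  0  0  0
 5  0  0  0  0  1  1  1
 6  0  1  1  1  1  1  1
 5  0  1  1  1  2  2  2
 5  0  1  1  1  2  2  2
 4  0  1  1  1  2  3  3
 5  0  1  1  1  2  3  3
 4  0  1  1  1  2  3  3
 3  0  1  1  1  2  3  4
dp[8][6] = 4. One LCS (by backtracking along matches): 6, 5, 4, 3.

4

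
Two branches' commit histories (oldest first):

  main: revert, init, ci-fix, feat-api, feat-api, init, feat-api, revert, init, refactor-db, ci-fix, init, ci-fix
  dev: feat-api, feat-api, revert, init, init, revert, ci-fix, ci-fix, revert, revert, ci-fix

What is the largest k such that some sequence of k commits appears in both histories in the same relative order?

Pick revert (main #1, dev #3); then init (main #2, dev #4); then init (main #6, dev #5); then revert (main #8, dev #6); then ci-fix (main #11, dev #8); then ci-fix (main #13, dev #11); all 6 commits appear in both, in order, and the DP table's final entry dp[13][11] is also 6, so no common subsequence is longer.

6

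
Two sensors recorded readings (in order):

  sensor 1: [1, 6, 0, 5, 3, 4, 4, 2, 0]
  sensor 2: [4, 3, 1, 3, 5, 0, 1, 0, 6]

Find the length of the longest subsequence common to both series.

Match 1 [1,3], 0 [3,6], 0 [9,8] — 3 values in the same relative order in both, and the DP table's final entry dp[9][9] is also 3, so no common subsequence is longer.

3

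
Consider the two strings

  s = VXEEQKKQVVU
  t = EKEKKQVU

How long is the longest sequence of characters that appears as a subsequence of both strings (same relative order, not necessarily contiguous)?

7

Pick E at s[3]=t[1], then E at s[4]=t[3], then K at s[6]=t[4], then K at s[7]=t[5], then Q at s[8]=t[6], then V at s[10]=t[7], then U at s[11]=t[8]; all 7 characters appear in both, in order. The LCS DP gives dp[11][8] = 7, so this is optimal.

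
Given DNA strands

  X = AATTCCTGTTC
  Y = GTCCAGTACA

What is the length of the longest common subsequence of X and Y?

6

Let dp[i][j] be the LCS length of the first i bases of X and the first j bases of Y. dp[i][j] = dp[i-1][j-1]+1 when the i-th and j-th bases match, else max(dp[i-1][j], dp[i][j-1]).
    ·  G  T  C  C  A  G  T  A  C  A
 ·  0  0  0  0  0  0  0  0  0  0  0
 A  0  0  0  0  0  1  1  1  1  1  1
 A  0  0  0  0  0  1  1  1  2  2  2
 T  0  0  1  1  1  1  1  2  2  2  2
 T  0  0  1  1  1  1  1  2  2  2  2
 C  0  0  1  2  2  2  2  2  2  3  3
 C  0  0  1  2  3  3  3  3  3  3  3
 T  0  0  1  2  3  3  3  4  4  4  4
 G  0  1  1  2  3  3  4  4  4  4  4
 T  0  1  2  2  3  3  4  5  5  5  5
 T  0  1  2  2  3  3  4  5  5  5  5
 C  0  1  2  3  3  3  4  5  5  6  6
dp[11][10] = 6. One LCS (by backtracking along matches): TCCGTC.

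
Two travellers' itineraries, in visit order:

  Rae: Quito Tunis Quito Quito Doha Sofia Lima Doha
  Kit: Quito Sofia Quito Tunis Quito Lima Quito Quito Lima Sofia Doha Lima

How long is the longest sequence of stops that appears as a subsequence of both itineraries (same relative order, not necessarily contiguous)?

One common subsequence of length 6: Quito (Rae #1, Kit #3), Tunis (Rae #2, Kit #4), Quito (Rae #3, Kit #7), Quito (Rae #4, Kit #8), Doha (Rae #5, Kit #11), Lima (Rae #7, Kit #12). dp[8][12] = 6 confirms this is the maximum.

6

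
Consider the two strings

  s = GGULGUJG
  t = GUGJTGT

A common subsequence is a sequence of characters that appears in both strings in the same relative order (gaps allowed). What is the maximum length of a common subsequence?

Taking G [2,1], U [3,2], G [5,3], J [7,4], G [8,6] gives a common subsequence of length 5. dp[8][7] = 5 confirms this is the maximum.

5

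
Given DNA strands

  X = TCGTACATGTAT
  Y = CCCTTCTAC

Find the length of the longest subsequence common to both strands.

Match T (X #1, Y #5); then C (X #2, Y #6); then T (X #4, Y #7); then A (X #5, Y #8); then C (X #6, Y #9) — 5 bases in the same relative order in both. Since dp[12][9] = 5, nothing longer is possible.

5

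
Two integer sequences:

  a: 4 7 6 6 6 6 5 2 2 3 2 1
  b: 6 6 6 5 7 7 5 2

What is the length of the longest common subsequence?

Pick 6 [3,1], 6 [4,2], 6 [5,3], 5 [7,7], 2 [11,8]; all 5 values appear in both, in order, and the DP table's final entry dp[12][8] is also 5, so no common subsequence is longer.

5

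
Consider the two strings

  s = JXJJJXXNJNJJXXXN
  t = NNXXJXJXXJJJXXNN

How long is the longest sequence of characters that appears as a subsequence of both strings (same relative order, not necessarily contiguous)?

Pick J at s[1]=t[5]; then X at s[2]=t[6]; then J at s[5]=t[7]; then X at s[6]=t[8]; then X at s[7]=t[9]; then J at s[9]=t[10]; then J at s[11]=t[11]; then J at s[12]=t[12]; then X at s[13]=t[13]; then X at s[14]=t[14]; then N at s[16]=t[16]; all 11 characters appear in both, in order. Since dp[16][16] = 11, nothing longer is possible.

11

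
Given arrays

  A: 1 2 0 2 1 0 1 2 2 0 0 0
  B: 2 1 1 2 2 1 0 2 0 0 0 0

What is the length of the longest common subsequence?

9

Let dp[i][j] be the LCS length of the first i values of A and the first j values of B. dp[i][j] = dp[i-1][j-1]+1 when the i-th and j-th values match, else max(dp[i-1][j], dp[i][j-1]).
    ·  2  1  1  2  2  1  0  2  0  0  0  0
 ·  0  0  0  0  0  0  0  0  0  0  0  0  0
 1  0  0  1  1  1  1  1  1  1  1  1  1  1
 2  0  1  1  1  2  2  2  2  2  2  2  2  2
 0  0  1  1  1  2  2  2  3  3  3  3  3  3
 2  0  1  1  1  2  3  3  3  4  4  4  4  4
 1  0  1  2  2  2  3  4  4  4  4  4  4  4
 0  0  1  2  2  2  3  4  5  5  5  5  5  5
 1  0  1  2  3  3  3  4  5  5  5  5  5  5
 2  0  1  2  3  4  4  4  5  6  6  6  6  6
 2  0  1  2  3  4  5  5  5  6  6  6  6  6
 0  0  1  2  3  4  5  5  6  6  7  7  7  7
 0  0  1  2  3  4  5  5  6  6  7  8  8  8
 0  0  1  2  3  4  5  5  6  6  7  8  9  9
dp[12][12] = 9. One LCS (by backtracking along matches): 1, 2, 2, 1, 0, 2, 0, 0, 0.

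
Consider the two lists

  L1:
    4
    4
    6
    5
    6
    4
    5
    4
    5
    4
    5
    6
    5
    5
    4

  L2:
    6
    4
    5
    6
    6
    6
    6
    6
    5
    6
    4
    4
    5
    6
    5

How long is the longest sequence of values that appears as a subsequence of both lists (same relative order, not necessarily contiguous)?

9

Taking 4 (L1 #1, L2 #2); then 6 (L1 #3, L2 #8); then 5 (L1 #4, L2 #9); then 6 (L1 #5, L2 #10); then 4 (L1 #8, L2 #11); then 4 (L1 #10, L2 #12); then 5 (L1 #11, L2 #13); then 6 (L1 #12, L2 #14); then 5 (L1 #14, L2 #15) gives a common subsequence of length 9, and the DP table's final entry dp[15][15] is also 9, so no common subsequence is longer.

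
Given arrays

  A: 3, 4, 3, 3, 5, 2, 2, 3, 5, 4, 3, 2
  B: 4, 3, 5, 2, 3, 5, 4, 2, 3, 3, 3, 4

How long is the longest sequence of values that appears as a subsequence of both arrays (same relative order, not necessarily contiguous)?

8

One common subsequence of length 8: 4 at A[2]=B[1] → 3 at A[4]=B[2] → 5 at A[5]=B[3] → 2 at A[7]=B[4] → 3 at A[8]=B[5] → 5 at A[9]=B[6] → 4 at A[10]=B[7] → 3 at A[11]=B[11]. The LCS DP gives dp[12][12] = 8, so this is optimal.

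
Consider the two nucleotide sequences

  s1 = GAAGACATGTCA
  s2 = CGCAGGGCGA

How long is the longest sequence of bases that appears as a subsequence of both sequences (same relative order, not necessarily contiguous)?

Pick G [1,2] → A [2,4] → G [4,7] → C [6,8] → G [9,9] → A [12,10]; all 6 bases appear in both, in order, and the DP table's final entry dp[12][10] is also 6, so no common subsequence is longer.

6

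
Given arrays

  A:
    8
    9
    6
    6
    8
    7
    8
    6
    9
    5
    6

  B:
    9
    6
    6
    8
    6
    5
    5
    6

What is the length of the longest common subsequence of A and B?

7

One common subsequence of length 7: 9 at A[2]=B[1]; then 6 at A[3]=B[2]; then 6 at A[4]=B[3]; then 8 at A[7]=B[4]; then 6 at A[8]=B[5]; then 5 at A[10]=B[7]; then 6 at A[11]=B[8]. The LCS DP gives dp[11][8] = 7, so this is optimal.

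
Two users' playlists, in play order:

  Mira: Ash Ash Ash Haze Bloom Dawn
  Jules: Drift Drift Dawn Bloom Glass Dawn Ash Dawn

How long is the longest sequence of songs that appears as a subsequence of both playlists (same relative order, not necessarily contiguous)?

Pick Ash [3,7], Dawn [6,8]; all 2 songs appear in both, in order. dp[6][8] = 2 confirms this is the maximum.

2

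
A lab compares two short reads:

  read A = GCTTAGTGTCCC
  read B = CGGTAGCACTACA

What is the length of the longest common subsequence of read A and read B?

Match G [1,3] → T [4,4] → A [5,5] → G [8,6] → C [10,7] → C [11,9] → C [12,12] — 7 bases in the same relative order in both, and the DP table's final entry dp[12][13] is also 7, so no common subsequence is longer.

7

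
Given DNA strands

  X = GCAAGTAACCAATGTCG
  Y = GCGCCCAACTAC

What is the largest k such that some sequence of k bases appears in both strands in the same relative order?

One common subsequence of length 9: G at X[1]=Y[1], C at X[2]=Y[2], G at X[5]=Y[3], C at X[9]=Y[5], C at X[10]=Y[6], A at X[11]=Y[7], A at X[12]=Y[8], T at X[13]=Y[10], C at X[16]=Y[12]. dp[17][12] = 9 confirms this is the maximum.

9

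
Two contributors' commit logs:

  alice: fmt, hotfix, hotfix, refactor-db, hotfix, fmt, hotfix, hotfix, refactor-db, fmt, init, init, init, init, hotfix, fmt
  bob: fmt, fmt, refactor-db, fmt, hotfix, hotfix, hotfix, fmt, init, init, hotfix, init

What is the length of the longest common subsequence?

Match fmt (alice #1, bob #2), then refactor-db (alice #4, bob #3), then hotfix (alice #5, bob #5), then hotfix (alice #7, bob #6), then hotfix (alice #8, bob #7), then fmt (alice #10, bob #8), then init (alice #11, bob #9), then init (alice #12, bob #10), then init (alice #14, bob #12) — 9 commits in the same relative order in both. dp[16][12] = 9 confirms this is the maximum.

9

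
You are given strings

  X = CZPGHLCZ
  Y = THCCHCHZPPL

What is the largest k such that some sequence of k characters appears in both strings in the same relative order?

4

Let dp[i][j] be the LCS length of the first i characters of X and the first j characters of Y. dp[i][j] = dp[i-1][j-1]+1 when the i-th and j-th characters match, else max(dp[i-1][j], dp[i][j-1]).
    ·  T  H  C  C  H  C  H  Z  P  P  L
 ·  0  0  0  0  0  0  0  0  0  0  0  0
 C  0  0  0  1  1  1  1  1  1  1  1  1
 Z  0  0  0  1  1  1  1  1  2  2  2  2
 P  0  0  0  1  1  1  1  1  2  3  3  3
 G  0  0  0  1  1  1  1  1  2  3  3  3
 H  0  0  1  1  1  2  2  2  2  3  3  3
 L  0  0  1  1  1  2  2  2  2  3  3  4
 C  0  0  1  2  2  2  3  3  3  3  3  4
 Z  0  0  1  2  2  2  3  3  4  4  4  4
dp[8][11] = 4. One LCS (by backtracking along matches): CZPL.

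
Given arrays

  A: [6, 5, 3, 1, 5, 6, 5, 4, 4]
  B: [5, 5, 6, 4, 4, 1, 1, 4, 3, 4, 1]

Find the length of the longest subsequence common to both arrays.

Let dp[i][j] be the LCS length of the first i values of A and the first j values of B. dp[i][j] = dp[i-1][j-1]+1 when the i-th and j-th values match, else max(dp[i-1][j], dp[i][j-1]).
    ·  5  5  6  4  4  1  1  4  3  4  1
 ·  0  0  0  0  0  0  0  0  0  0  0  0
 6  0  0  0  1  1  1  1  1  1  1  1  1
 5  0  1  1  1  1  1  1  1  1  1  1  1
 3  0  1  1  1  1  1  1  1  1  2  2  2
 1  0  1  1  1  1  1  2  2  2  2  2  3
 5  0  1  2  2  2  2  2  2  2  2  2  3
 6  0  1  2  3  3  3  3  3  3  3  3  3
 5  0  1  2  3  3  3  3  3  3  3  3  3
 4  0  1  2  3  4  4  4  4  4  4  4  4
 4  0  1  2  3  4  5  5  5  5  5  5  5
dp[9][11] = 5. One LCS (by backtracking along matches): 5, 5, 6, 4, 4.

5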